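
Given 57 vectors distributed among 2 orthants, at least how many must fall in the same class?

By pigeonhole with 57 objects and 2 categories: ceiling(57/2).

Final answer: 29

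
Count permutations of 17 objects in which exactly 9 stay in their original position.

Choose which 9 elements are fixed: C(17,9) = 24310.
Derange the remaining 8 using D(j) = (j-1)(D(j-1) + D(j-2)), D(0)=1, D(1)=0: D(2)=1, D(3)=2, D(4)=9, D(5)=44, D(6)=265, D(7)=1854, D(8)=14833.
Total: 24310 x 14833.

Final answer: C(17,9) D(8) = 360590230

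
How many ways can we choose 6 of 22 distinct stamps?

C(22,6) = 22!/(6! x 16!).

Final answer: \binom{22}{6} = 74613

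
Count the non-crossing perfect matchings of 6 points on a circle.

The structures are counted by the Catalan number C_n. Here n = 6/2 = 3.
C_n = C(2n,n)/(n+1), so C_{3} = C(6,3)/4 = 20/4.

Final answer: C_{3} = 5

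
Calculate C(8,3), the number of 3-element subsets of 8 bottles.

C(8,3) = 8!/(3! x 5!).

Final answer: \binom{8}{3} = 56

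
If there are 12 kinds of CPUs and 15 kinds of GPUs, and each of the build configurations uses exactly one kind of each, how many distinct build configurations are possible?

By the multiplication principle: 12 x 15.

Final answer: 180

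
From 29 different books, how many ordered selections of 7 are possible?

P(29,7) = 29!/(29-7)! = 29!/22!.

Final answer: P(29,7) = 7866331200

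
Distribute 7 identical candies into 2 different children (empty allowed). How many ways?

Stars and bars: C(n+k-1, k-1) = C(8,1).

Final answer: C(8,1) = 8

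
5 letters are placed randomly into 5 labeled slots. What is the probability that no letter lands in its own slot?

Use the recurrence D(n) = (n-1)(D(n-1) + D(n-2)) with D(0)=1, D(1)=0.
Building up: D(2)=1, D(3)=2, D(4)=9, D(5)=44.
Total arrangements: 5! = 120.
Probability = D(5)/5! = 11/30.

Final answer: D(5)/5! = 44/120 = 0.366667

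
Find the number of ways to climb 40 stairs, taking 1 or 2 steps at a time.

Condition on the final move: it is a 1-step (f(n-1) ways to get there) or a 2-step (f(n-2) ways), so f(n) = f(n-1) + f(n-2), with f(1)=1, f(2)=2.
Computing successive values: f(1)=1, f(2)=2, f(3)=3, f(4)=5, f(5)=8, f(6)=13, f(7)=21, f(8)=34, f(9)=55, f(10)=89, f(11)=144, f(12)=233, f(13)=377, f(14)=610, f(15)=987, f(16)=1597, f(17)=2584, f(18)=4181, f(19)=6765, f(20)=10946, f(21)=17711, f(22)=28657, f(23)=46368, f(24)=75025, f(25)=121393, f(26)=196418, f(27)=317811, f(28)=514229, f(29)=832040, f(30)=1346269, f(31)=2178309, f(32)=3524578, f(33)=5702887, f(34)=9227465, f(35)=14930352, f(36)=24157817, f(37)=39088169, f(38)=63245986, f(39)=102334155, f(40)=165580141.

Final answer: 165580141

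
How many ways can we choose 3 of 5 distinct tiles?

C(5,3) = 5!/(3! x (5-3)!).

Final answer: C(5,3) = 10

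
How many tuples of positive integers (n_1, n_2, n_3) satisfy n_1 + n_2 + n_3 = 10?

Substitute n'_i = n_i - 1 (so n'_i >= 0). Then sum n'_i = 10 - 3 = 7.
Stars and bars: C(7+3-1, 3-1) = C(9,2).

Final answer: C(9,2) = 36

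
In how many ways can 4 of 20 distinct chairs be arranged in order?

P(20,4) = 20!/(20-4)! = 20!/16!.

Final answer: P(20,4) = 116280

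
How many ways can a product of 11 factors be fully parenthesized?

This is counted by the nth Catalan number C_n. Here n = 11 - 1 = 10.
C_n = C(2n,n)/(n+1), so C_{10} = C(20,10)/11 = 184756/11.

Final answer: C_{10} = 16796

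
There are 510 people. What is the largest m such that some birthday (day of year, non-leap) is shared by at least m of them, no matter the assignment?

There are 365 possible values for birthday (day of year, non-leap). With 510 people and 365 categories, by pigeonhole: ceiling(510/365).

Final answer: 2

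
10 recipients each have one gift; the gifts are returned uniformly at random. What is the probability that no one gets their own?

Use the recurrence D(n) = (n-1)(D(n-1) + D(n-2)) with D(0)=1, D(1)=0.
Building up: D(2)=1, D(3)=2, D(4)=9, D(5)=44, D(6)=265, D(7)=1854, D(8)=14833, D(9)=133496, D(10)=1334961.
Total arrangements: 10! = 3628800.
Probability = D(10)/10! = 16481/44800.

Final answer: D(10)/10! = 1334961/3628800 = 0.367879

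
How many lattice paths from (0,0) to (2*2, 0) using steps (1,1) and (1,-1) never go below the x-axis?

Total monotonic paths to (2,2): C(4,2) = 6.
Reflecting each bad path at its first crossing gives a bijection with paths to (1,3): C(4,3) = 4.
Valid Dyck paths: 6 - 4.
(This is the Catalan number C_{2}.)

Final answer: C_{2} = 2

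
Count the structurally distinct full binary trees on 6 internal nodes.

This is a standard Catalan-number count: the answer is C_n. Here n = 6.
C_n = C(2n,n)/(n+1), so C_{6} = C(12,6)/7 = 924/7.

Final answer: C_{6} = 132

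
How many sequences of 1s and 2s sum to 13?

Let f(n) be the number of climbs. Removing the last move (1 or 2 steps) gives f(n) = f(n-1) + f(n-2); base cases f(1)=1, f(2)=2.
Iterating the recurrence: f(1)=1, f(2)=2, f(3)=3, f(4)=5, f(5)=8, f(6)=13, f(7)=21, f(8)=34, f(9)=55, f(10)=89, f(11)=144, f(12)=233, f(13)=377.

Final answer: 377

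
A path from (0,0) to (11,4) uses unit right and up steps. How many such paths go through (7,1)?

Paths (0,0)->(7,1): C(8,1) = 8.
Paths (7,1)->(11,4): C(7,3) = 35.
By multiplication principle: 8 x 35.

Final answer: 280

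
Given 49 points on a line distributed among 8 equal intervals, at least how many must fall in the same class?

By pigeonhole with 49 objects and 8 categories: ceiling(49/8).

Final answer: 7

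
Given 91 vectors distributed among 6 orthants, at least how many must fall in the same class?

By pigeonhole with 91 objects and 6 categories: ceiling(91/6).

Final answer: 16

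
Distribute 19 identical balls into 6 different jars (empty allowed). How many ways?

Stars and bars: C(n+k-1, k-1) = C(24,5).

Final answer: C(24,5) = 42504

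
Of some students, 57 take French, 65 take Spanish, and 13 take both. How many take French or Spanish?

|A union B| = |A| + |B| - |A intersect B| = 57 + 65 - 13.

Final answer: 109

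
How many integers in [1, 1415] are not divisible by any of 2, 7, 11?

|div by 2|=707, |div by 7|=202, |div by 11|=128.
|div by 2&7|=101, |div by 2&11|=64, |div by 7&11|=18, |div by all|=9.
By inclusion-exclusion, divisible by at least one: 707+202+128-101-64-18+9 = 863.
Not divisible by any: 1415 - 863.

Final answer: 552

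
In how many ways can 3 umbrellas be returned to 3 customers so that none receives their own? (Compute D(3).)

D(n) = (n-1)(D(n-1) + D(n-2)), D(0)=1, D(1)=0.
D(2) = 1 x (0 + 1) = 1
D(3) = 2 x (D(2) + D(1)) = 2 x (1 + 0)

Final answer: D(3) = 2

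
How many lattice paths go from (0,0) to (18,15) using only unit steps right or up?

Each path has 18 right steps and 15 up steps in some order (33 steps total).
Choose which 15 of the 33 steps are up: C(33,15).

Final answer: C(33,15) = 1037158320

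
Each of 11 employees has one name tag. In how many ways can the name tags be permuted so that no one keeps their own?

D(n) = (n-1)(D(n-1) + D(n-2)), D(0)=1, D(1)=0.
D(2) = 1 x (0 + 1) = 1
D(3) = 2 x (1 + 0) = 2
D(4) = 3 x (2 + 1) = 9
D(5) = 4 x (9 + 2) = 44
D(6) = 5 x (44 + 9) = 265
D(7) = 6 x (265 + 44) = 1854
D(8) = 7 x (1854 + 265) = 14833
D(9) = 8 x (14833 + 1854) = 133496
D(10) = 9 x (133496 + 14833) = 1334961
D(11) = 10 x (D(10) + D(9)) = 10 x (1334961 + 133496)

Final answer: D(11) = 14684570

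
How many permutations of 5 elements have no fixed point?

D(n) = (n-1)(D(n-1) + D(n-2)), D(0)=1, D(1)=0.
Building up: D(2)=1, D(3)=2, D(4)=9.
D(5) = 4 x (D(4) + D(3)) = 4 x (9 + 2).

Final answer: D(5) = 44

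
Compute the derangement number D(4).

D(n) = (n-1)(D(n-1) + D(n-2)), D(0)=1, D(1)=0.
D(2) = 1 x (0 + 1) = 1
D(3) = 2 x (1 + 0) = 2
D(4) = 3 x (D(3) + D(2)) = 3 x (2 + 1)

Final answer: D(4) = 9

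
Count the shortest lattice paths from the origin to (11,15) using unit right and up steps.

Each path has 11 right steps and 15 up steps in some order (26 steps total).
Choose which 15 of the 26 steps are up: C(26,15).

Final answer: C(26,15) = 7726160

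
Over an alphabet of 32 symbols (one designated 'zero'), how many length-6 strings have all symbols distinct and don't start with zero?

The leading digit has 31 choices (anything but zero); the next has 31 (anything but the first), then 30, and so on, one fewer each time.
Total: 31 x 31 x 30 x 29 x 28 x 27.

Final answer: 632068920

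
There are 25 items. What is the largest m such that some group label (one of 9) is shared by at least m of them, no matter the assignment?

There are 9 possible values for group label (one of 9). With 25 items and 9 categories, by pigeonhole: ceiling(25/9).

Final answer: 3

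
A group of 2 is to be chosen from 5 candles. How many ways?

C(5,2) = 5!/(2! x (5-2)!).

Final answer: C(5,2) = 10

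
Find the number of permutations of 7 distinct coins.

The number of ways to arrange 7 distinct objects is 7!.

Final answer: 7! = 5040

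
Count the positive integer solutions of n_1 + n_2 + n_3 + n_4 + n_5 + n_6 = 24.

Substitute n'_i = n_i - 1 (so n'_i >= 0). Then sum n'_i = 24 - 6 = 18.
Stars and bars: C(18+6-1, 6-1) = C(23,5).

Final answer: C(23,5) = 33649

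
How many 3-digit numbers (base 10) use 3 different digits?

First digit: 9 (not 0). Second: 9 (not first). Third: 8, etc.
Total: 9 x 9 x 8.

Final answer: 648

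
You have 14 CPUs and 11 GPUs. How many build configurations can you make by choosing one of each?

By the multiplication principle: 14 x 11.

Final answer: 154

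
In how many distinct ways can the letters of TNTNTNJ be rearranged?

Letters (J:1, N:3, T:3). Total letters: 7.
Permutations = 7!/(3! x 3!).

Final answer: 140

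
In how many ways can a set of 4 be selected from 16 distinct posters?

C(16,4) = 16!/(4! x 12!).

Final answer: \binom{16}{4} = 1820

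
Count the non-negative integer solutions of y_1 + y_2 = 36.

Stars and bars with 36 stars and 1 bars:
C(36+2-1, 2-1) = C(37,1).

Final answer: C(37,1) = 37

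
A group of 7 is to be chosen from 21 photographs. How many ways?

C(21,7) = 21!/(7! x 14!).

Final answer: \binom{21}{7} = 116280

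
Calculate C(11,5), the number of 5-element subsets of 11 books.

C(11,5) = 11!/(5! x 6!).

Final answer: \binom{11}{5} = 462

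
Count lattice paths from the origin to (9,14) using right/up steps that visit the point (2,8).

Paths (0,0)->(2,8): C(10,8) = 45.
Paths (2,8)->(9,14): C(13,6) = 1716.
By multiplication principle: 45 x 1716.

Final answer: 77220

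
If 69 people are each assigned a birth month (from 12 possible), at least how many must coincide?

There are 12 possible values for birth month. With 69 people and 12 categories, by pigeonhole: ceiling(69/12).

Final answer: 6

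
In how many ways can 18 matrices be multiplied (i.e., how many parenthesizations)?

This is a standard Catalan-number count: the answer is C_n. Here n = 18 - 1 = 17.
C_n = (2n)!/(n!(n+1)!), so C_{17} = 34!/(17! x 18!) = C(34,17)/18 = 2333606220/18.

Final answer: C_{17} = 129644790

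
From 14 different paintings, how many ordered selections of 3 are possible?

P(14,3) = 14!/(14-3)! = 14!/11!.

Final answer: P(14,3) = 2184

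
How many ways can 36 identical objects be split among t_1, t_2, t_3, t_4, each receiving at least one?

Substitute t'_i = t_i - 1 (so t'_i >= 0). Then sum t'_i = 36 - 4 = 32.
Stars and bars: C(32+4-1, 4-1) = C(35,3).

Final answer: C(35,3) = 6545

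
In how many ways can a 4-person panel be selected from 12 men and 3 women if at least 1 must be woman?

Sum over valid woman counts:
C(3,1)C(12,3) = 660
C(3,2)C(12,2) = 198
C(3,3)C(12,1) = 12
Total: 660 + 198 + 12.

Final answer: 870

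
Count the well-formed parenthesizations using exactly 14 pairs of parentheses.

This is counted by the nth Catalan number C_n. Here n = 14 (pairs).
C_n = C(2n,n) - C(2n,n+1), so C_{14} = C(28,14) - C(28,15) = 40116600 - 37442160.

Final answer: C_{14} = 2674440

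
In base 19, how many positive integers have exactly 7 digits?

In base 19, the leading digit has 18 choices (1..18); each of the remaining 6 digits has 19 choices.
Total: 18 x 19^6.

Final answer: 846825858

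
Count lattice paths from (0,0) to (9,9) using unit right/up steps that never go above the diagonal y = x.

Total monotonic paths to (9,9): C(18,9) = 48620.
Paths that cross above y=x (reflection bijection): C(18,10) = 43758.
Valid Dyck paths: 48620 - 43758.
(Check: C(18,9) - C(18,10) = C(18,9)/10, the Catalan number C_{9}.)

Final answer: C_{9} = 4862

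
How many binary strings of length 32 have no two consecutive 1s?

Let a(n) count valid strings. If the last bit is 0 the prefix is any valid string of length n-1; if it is 1 the string must end in 01 with a valid prefix of length n-2. So a(n) = a(n-1) + a(n-2), a(1)=2, a(2)=3.
Computing successive values: a(1)=2, a(2)=3, a(3)=5, a(4)=8, a(5)=13, a(6)=21, a(7)=34, a(8)=55, a(9)=89, a(10)=144, a(11)=233, a(12)=377, a(13)=610, a(14)=987, a(15)=1597, a(16)=2584, a(17)=4181, a(18)=6765, a(19)=10946, a(20)=17711, a(21)=28657, a(22)=46368, a(23)=75025, a(24)=121393, a(25)=196418, a(26)=317811, a(27)=514229, a(28)=832040, a(29)=1346269, a(30)=2178309, a(31)=3524578, a(32)=5702887.

Final answer: 5702887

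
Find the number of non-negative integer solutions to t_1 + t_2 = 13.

Stars and bars with 13 stars and 1 bars:
C(13+2-1, 2-1) = C(14,1).

Final answer: C(14,1) = 14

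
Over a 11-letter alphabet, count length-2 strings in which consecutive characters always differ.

First character: 11 choices. Each subsequent: 10 choices (must differ from the previous one).
Total: 11 x 10^1.

Final answer: 11 x 10^{1} = 110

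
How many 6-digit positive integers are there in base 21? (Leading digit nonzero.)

Leading digit: 20 options (nonzero). Other 5 digit(s): 21 options each.
Total: 20 x 21^5.

Final answer: 81682020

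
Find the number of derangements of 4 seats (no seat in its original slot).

Derangements satisfy D(n) = (n-1)(D(n-1) + D(n-2)), starting from D(0)=1, D(1)=0.
D(2) = 1 x (0 + 1) = 1
D(3) = 2 x (1 + 0) = 2
D(4) = 3 x (D(3) + D(2)) = 3 x (2 + 1)

Final answer: D(4) = 9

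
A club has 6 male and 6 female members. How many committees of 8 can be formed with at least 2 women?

Sum over valid woman counts:
C(6,2)C(6,6) = 15
C(6,3)C(6,5) = 120
C(6,4)C(6,4) = 225
C(6,5)C(6,3) = 120
C(6,6)C(6,2) = 15
Total: 15 + 120 + 225 + 120 + 15.

Final answer: 495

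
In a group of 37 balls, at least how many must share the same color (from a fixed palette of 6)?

There are 6 possible values for color (from a fixed palette of 6). With 37 balls and 6 categories, by pigeonhole: ceiling(37/6).

Final answer: 7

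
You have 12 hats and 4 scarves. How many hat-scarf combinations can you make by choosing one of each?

By the multiplication principle: 12 x 4.

Final answer: 48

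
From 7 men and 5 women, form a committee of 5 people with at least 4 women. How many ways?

Sum over valid woman counts:
C(5,4)C(7,1) = 35
C(5,5)C(7,0) = 1
Total: 35 + 1.

Final answer: 36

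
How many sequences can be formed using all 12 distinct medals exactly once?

The number of ways to arrange 12 distinct objects is 12!.

Final answer: 12! = 479001600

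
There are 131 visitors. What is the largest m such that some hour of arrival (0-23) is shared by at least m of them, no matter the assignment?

There are 24 possible values for hour of arrival (0-23). With 131 visitors and 24 categories, by pigeonhole: ceiling(131/24).

Final answer: 6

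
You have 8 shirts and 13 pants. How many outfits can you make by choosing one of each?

By the multiplication principle: 8 x 13.

Final answer: 104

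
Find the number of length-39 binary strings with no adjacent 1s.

Let a(n) count valid strings. If the last bit is 0 the prefix is any valid string of length n-1; if it is 1 the string must end in 01 with a valid prefix of length n-2. So a(n) = a(n-1) + a(n-2), a(1)=2, a(2)=3.
Iterating the recurrence: a(1)=2, a(2)=3, a(3)=5, a(4)=8, a(5)=13, a(6)=21, a(7)=34, a(8)=55, a(9)=89, a(10)=144, a(11)=233, a(12)=377, a(13)=610, a(14)=987, a(15)=1597, a(16)=2584, a(17)=4181, a(18)=6765, a(19)=10946, a(20)=17711, a(21)=28657, a(22)=46368, a(23)=75025, a(24)=121393, a(25)=196418, a(26)=317811, a(27)=514229, a(28)=832040, a(29)=1346269, a(30)=2178309, a(31)=3524578, a(32)=5702887, a(33)=9227465, a(34)=14930352, a(35)=24157817, a(36)=39088169, a(37)=63245986, a(38)=102334155, a(39)=165580141.

Final answer: 165580141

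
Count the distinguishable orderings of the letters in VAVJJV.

Letters (A:1, J:2, V:3). Total letters: 6.
Permutations = 6!/(3! x 2!).

Final answer: 60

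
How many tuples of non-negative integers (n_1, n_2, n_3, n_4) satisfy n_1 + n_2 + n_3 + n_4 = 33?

Stars and bars with 33 stars and 3 bars:
C(33+4-1, 4-1) = C(36,3).

Final answer: C(36,3) = 7140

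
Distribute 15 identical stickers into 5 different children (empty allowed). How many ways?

Stars and bars: C(n+k-1, k-1) = C(19,4).

Final answer: C(19,4) = 3876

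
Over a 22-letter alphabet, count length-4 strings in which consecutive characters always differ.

Let g(n) count such strings. g(1) = 22, and each valid string of length n-1 extends in 21 ways (any symbol but the last), so g(n) = 21 g(n-1).
Total: g(4) = 22 x 21^3.

Final answer: 22 x 21^{3} = 203742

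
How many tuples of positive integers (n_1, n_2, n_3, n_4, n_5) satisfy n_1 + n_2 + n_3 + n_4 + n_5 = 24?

Substitute n'_i = n_i - 1 (so n'_i >= 0). Then sum n'_i = 24 - 5 = 19.
Stars and bars: C(19+5-1, 5-1) = C(23,4).

Final answer: C(23,4) = 8855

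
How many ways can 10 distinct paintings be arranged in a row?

The number of ways to arrange 10 distinct objects is 10!.

Final answer: 10! = 3628800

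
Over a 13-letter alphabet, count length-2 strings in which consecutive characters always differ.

Let g(n) count such strings. g(1) = 13, and each valid string of length n-1 extends in 12 ways (any symbol but the last), so g(n) = 12 g(n-1).
Total: g(2) = 13 x 12^1.

Final answer: 13 x 12^{1} = 156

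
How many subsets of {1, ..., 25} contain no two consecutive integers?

Let a(n) count such subsets of {1, ..., n}. Either n is excluded (a(n-1) ways) or n is included, forcing n-1 out (a(n-2) ways), so a(n) = a(n-1) + a(n-2) with a(1)=2, a(2)=3.
Building up term by term: a(1)=2, a(2)=3, a(3)=5, a(4)=8, a(5)=13, a(6)=21, a(7)=34, a(8)=55, a(9)=89, a(10)=144, a(11)=233, a(12)=377, a(13)=610, a(14)=987, a(15)=1597, a(16)=2584, a(17)=4181, a(18)=6765, a(19)=10946, a(20)=17711, a(21)=28657, a(22)=46368, a(23)=75025, a(24)=121393, a(25)=196418.

Final answer: 196418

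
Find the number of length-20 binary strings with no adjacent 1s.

Let a(n) count valid strings. If the last bit is 0 the prefix is any valid string of length n-1; if it is 1 the string must end in 01 with a valid prefix of length n-2. So a(n) = a(n-1) + a(n-2), a(1)=2, a(2)=3.
Iterating the recurrence: a(1)=2, a(2)=3, a(3)=5, a(4)=8, a(5)=13, a(6)=21, a(7)=34, a(8)=55, a(9)=89, a(10)=144, a(11)=233, a(12)=377, a(13)=610, a(14)=987, a(15)=1597, a(16)=2584, a(17)=4181, a(18)=6765, a(19)=10946, a(20)=17711.

Final answer: 17711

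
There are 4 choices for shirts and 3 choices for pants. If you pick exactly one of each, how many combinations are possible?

By the multiplication principle: 4 x 3.

Final answer: 12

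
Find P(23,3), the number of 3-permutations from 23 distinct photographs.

P(23,3) = 23!/(23-3)! = 23!/20!.

Final answer: P(23,3) = 10626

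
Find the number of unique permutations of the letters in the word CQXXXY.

Letters (C:1, Q:1, X:3, Y:1). Total letters: 6.
Permutations = 6!/(3!).

Final answer: 120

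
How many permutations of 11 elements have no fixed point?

Use the recurrence D(n) = (n-1)(D(n-1) + D(n-2)) with D(0)=1, D(1)=0.
D(2) = 1 x (0 + 1) = 1
D(3) = 2 x (1 + 0) = 2
D(4) = 3 x (2 + 1) = 9
D(5) = 4 x (9 + 2) = 44
D(6) = 5 x (44 + 9) = 265
D(7) = 6 x (265 + 44) = 1854
D(8) = 7 x (1854 + 265) = 14833
D(9) = 8 x (14833 + 1854) = 133496
D(10) = 9 x (133496 + 14833) = 1334961
D(11) = 10 x (D(10) + D(9)) = 10 x (1334961 + 133496)

Final answer: D(11) = 14684570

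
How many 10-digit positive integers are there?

These are the integers in [10^9, 10^10), so the count is 10^10 - 10^9 = 9 x 10^9.

Final answer: 9000000000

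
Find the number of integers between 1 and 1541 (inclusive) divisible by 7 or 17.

Multiples of 7: 220. Multiples of 17: 90. Of both (lcm=119): 12.
By inclusion-exclusion: 220 + 90 - 12.

Final answer: 298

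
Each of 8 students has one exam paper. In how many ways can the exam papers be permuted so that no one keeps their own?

D(n) = (n-1)(D(n-1) + D(n-2)), D(0)=1, D(1)=0.
D(2) = 1 x (0 + 1) = 1
D(3) = 2 x (1 + 0) = 2
D(4) = 3 x (2 + 1) = 9
D(5) = 4 x (9 + 2) = 44
D(6) = 5 x (44 + 9) = 265
D(7) = 6 x (265 + 44) = 1854
D(8) = 7 x (D(7) + D(6)) = 7 x (1854 + 265)

Final answer: D(8) = 14833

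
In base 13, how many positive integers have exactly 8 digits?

Leading digit: 12 options (nonzero). Other 7 digit(s): 13 options each.
Total: 12 x 13^7.

Final answer: 752982204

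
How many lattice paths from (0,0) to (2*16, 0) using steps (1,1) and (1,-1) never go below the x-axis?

Total monotonic paths to (16,16): C(32,16) = 601080390.
A path is bad iff it touches y = x + 1; reflecting its initial segment maps bad paths bijectively onto all paths to (15,17), of which there are C(32,17) = 565722720.
Valid Dyck paths: 601080390 - 565722720.
(This is the Catalan number C_{16}.)

Final answer: C_{16} = 35357670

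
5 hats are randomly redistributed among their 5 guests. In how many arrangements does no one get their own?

Use the recurrence D(n) = (n-1)(D(n-1) + D(n-2)) with D(0)=1, D(1)=0.
D(2) = 1 x (0 + 1) = 1
D(3) = 2 x (1 + 0) = 2
D(4) = 3 x (2 + 1) = 9
D(5) = 4 x (D(4) + D(3)) = 4 x (9 + 2)

Final answer: D(5) = 44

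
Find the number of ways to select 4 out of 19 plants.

C(19,4) = 19!/(4! x (19-4)!).

Final answer: C(19,4) = 3876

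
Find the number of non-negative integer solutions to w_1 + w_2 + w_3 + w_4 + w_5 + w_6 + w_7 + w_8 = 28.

Stars and bars with 28 stars and 7 bars:
C(28+8-1, 8-1) = C(35,7).

Final answer: C(35,7) = 6724520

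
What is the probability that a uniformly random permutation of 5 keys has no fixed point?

Use the recurrence D(n) = (n-1)(D(n-1) + D(n-2)) with D(0)=1, D(1)=0.
Building up: D(2)=1, D(3)=2, D(4)=9, D(5)=44.
Total arrangements: 5! = 120.
Probability = D(5)/5! = 11/30.

Final answer: D(5)/5! = 44/120 = 0.366667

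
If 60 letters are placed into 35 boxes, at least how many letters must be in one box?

By the pigeonhole principle: ceiling(60/35).

Final answer: 2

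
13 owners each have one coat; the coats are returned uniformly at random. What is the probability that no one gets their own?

Derangements satisfy D(n) = (n-1)(D(n-1) + D(n-2)), starting from D(0)=1, D(1)=0.
Building up: D(2)=1, D(3)=2, D(4)=9, D(5)=44, D(6)=265, D(7)=1854, D(8)=14833, D(9)=133496, D(10)=1334961, D(11)=14684570, D(12)=176214841, D(13)=2290792932.
Total arrangements: 13! = 6227020800.
Probability = D(13)/13! = 63633137/172972800.

Final answer: D(13)/13! = 2290792932/6227020800 = 0.367879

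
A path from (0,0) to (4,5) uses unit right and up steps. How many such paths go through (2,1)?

Paths (0,0)->(2,1): C(3,1) = 3.
Paths (2,1)->(4,5): C(6,4) = 15.
By multiplication principle: 3 x 15.

Final answer: 45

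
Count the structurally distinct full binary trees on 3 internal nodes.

The structures are counted by the Catalan number C_n. Here n = 3.
C_n = (2n)!/(n!(n+1)!), so C_{3} = 6!/(3! x 4!) = C(6,3)/4 = 20/4.

Final answer: C_{3} = 5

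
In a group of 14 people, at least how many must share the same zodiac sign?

There are 12 possible values for zodiac sign. With 14 people and 12 categories, by pigeonhole: ceiling(14/12).

Final answer: 2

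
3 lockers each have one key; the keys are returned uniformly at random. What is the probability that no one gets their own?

Use the recurrence D(n) = (n-1)(D(n-1) + D(n-2)) with D(0)=1, D(1)=0.
Building up: D(2)=1, D(3)=2.
Total arrangements: 3! = 6.
Probability = D(3)/3! = 1/3.

Final answer: D(3)/3! = 2/6 = 0.333333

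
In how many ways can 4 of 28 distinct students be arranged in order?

P(28,4) = 28!/(28-4)! = 28!/24!.

Final answer: P(28,4) = 491400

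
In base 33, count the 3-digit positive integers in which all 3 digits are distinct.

First digit: 32 (nonzero). Second: 32 (not first). Third: 31, etc.
Total: 32 x 32 x 31.

Final answer: 31744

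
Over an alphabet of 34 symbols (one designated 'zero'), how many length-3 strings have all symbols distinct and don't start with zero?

First digit: 33 (nonzero). Second: 33 (not first). Third: 32, etc.
Total: 33 x 33 x 32.

Final answer: 34848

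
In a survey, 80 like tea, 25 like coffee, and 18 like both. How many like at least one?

|A union B| = |A| + |B| - |A intersect B| = 80 + 25 - 18.

Final answer: 87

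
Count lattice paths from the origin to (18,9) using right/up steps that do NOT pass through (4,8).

Total paths to (18,9): C(27,9) = 4686825.
Paths through (4,8): C(12,8) x C(15,1) = 7425.
Avoiding (4,8): 4686825 - 7425.

Final answer: 4679400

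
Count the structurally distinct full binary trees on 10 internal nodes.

This is a standard Catalan-number count: the answer is C_n. Here n = 10.
C_n = (2n)!/(n!(n+1)!), so C_{10} = 20!/(10! x 11!) = C(20,10)/11 = 184756/11.

Final answer: C_{10} = 16796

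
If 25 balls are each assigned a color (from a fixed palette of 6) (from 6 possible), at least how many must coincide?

There are 6 possible values for color (from a fixed palette of 6). With 25 balls and 6 categories, by pigeonhole: ceiling(25/6).

Final answer: 5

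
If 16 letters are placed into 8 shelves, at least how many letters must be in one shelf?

By the pigeonhole principle: ceiling(16/8).

Final answer: 2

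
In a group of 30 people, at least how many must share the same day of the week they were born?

There are 7 possible values for day of the week they were born. With 30 people and 7 categories, by pigeonhole: ceiling(30/7).

Final answer: 5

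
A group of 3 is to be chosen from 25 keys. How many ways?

C(25,3) = 25!/(3! x (25-3)!).

Final answer: C(25,3) = 2300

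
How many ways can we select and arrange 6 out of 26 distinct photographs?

P(26,6) = 26!/(26-6)! = 26!/20!.

Final answer: P(26,6) = 165765600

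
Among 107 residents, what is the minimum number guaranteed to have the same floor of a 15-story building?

There are 15 possible values for floor of a 15-story building. With 107 residents and 15 categories, by pigeonhole: ceiling(107/15).

Final answer: 8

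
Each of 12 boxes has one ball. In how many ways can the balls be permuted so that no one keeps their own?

Use the recurrence D(n) = (n-1)(D(n-1) + D(n-2)) with D(0)=1, D(1)=0.
D(2) = 1 x (0 + 1) = 1
D(3) = 2 x (1 + 0) = 2
D(4) = 3 x (2 + 1) = 9
D(5) = 4 x (9 + 2) = 44
D(6) = 5 x (44 + 9) = 265
D(7) = 6 x (265 + 44) = 1854
D(8) = 7 x (1854 + 265) = 14833
D(9) = 8 x (14833 + 1854) = 133496
D(10) = 9 x (133496 + 14833) = 1334961
D(11) = 10 x (1334961 + 133496) = 14684570
D(12) = 11 x (D(11) + D(10)) = 11 x (14684570 + 1334961)

Final answer: D(12) = 176214841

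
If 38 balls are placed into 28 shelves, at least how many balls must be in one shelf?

By the pigeonhole principle: ceiling(38/28).

Final answer: 2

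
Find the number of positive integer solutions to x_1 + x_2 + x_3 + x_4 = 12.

Substitute x'_i = x_i - 1 (so x'_i >= 0). Then sum x'_i = 12 - 4 = 8.
Stars and bars: C(8+4-1, 4-1) = C(11,3).

Final answer: C(11,3) = 165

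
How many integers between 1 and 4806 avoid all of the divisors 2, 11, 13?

|div by 2|=2403, |div by 11|=436, |div by 13|=369.
|div by 2&11|=218, |div by 2&13|=184, |div by 11&13|=33, |div by all|=16.
By inclusion-exclusion, divisible by at least one: 2403+436+369-218-184-33+16 = 2789.
Not divisible by any: 4806 - 2789.

Final answer: 2017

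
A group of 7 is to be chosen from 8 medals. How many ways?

C(8,7) = 8!/(7! x (8-7)!).

Final answer: C(8,7) = 8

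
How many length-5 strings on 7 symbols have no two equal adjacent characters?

Let g(n) count such strings. g(1) = 7, and each valid string of length n-1 extends in 6 ways (any symbol but the last), so g(n) = 6 g(n-1).
Total: g(5) = 7 x 6^4.

Final answer: 7 x 6^{4} = 9072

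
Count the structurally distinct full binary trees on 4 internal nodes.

The structures are counted by the Catalan number C_n. Here n = 4.
C_n = (2n)!/(n!(n+1)!), so C_{4} = 8!/(4! x 5!) = C(8,4)/5 = 70/5.

Final answer: C_{4} = 14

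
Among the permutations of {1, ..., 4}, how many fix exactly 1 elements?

Choose which 1 elements are fixed: C(4,1) = 4.
Derange the remaining 3 using D(j) = (j-1)(D(j-1) + D(j-2)), D(0)=1, D(1)=0: D(2)=1, D(3)=2.
Total: 4 x 2.

Final answer: C(4,1) D(3) = 8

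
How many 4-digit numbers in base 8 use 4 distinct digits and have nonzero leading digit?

The leading digit has 7 choices (anything but zero); the next has 7 (anything but the first), then 6, and so on, one fewer each time.
Total: 7 x 7 x 6 x 5.

Final answer: 1470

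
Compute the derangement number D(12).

D(n) = (n-1)(D(n-1) + D(n-2)), D(0)=1, D(1)=0.
Building up: D(2)=1, D(3)=2, D(4)=9, D(5)=44, D(6)=265, D(7)=1854, D(8)=14833, D(9)=133496, D(10)=1334961, D(11)=14684570.
D(12) = 11 x (D(11) + D(10)) = 11 x (14684570 + 1334961).

Final answer: D(12) = 176214841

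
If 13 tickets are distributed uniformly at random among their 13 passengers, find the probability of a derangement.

Derangements satisfy D(n) = (n-1)(D(n-1) + D(n-2)), starting from D(0)=1, D(1)=0.
Building up: D(2)=1, D(3)=2, D(4)=9, D(5)=44, D(6)=265, D(7)=1854, D(8)=14833, D(9)=133496, D(10)=1334961, D(11)=14684570, D(12)=176214841, D(13)=2290792932.
Total arrangements: 13! = 6227020800.
Probability = D(13)/13! = 63633137/172972800.

Final answer: D(13)/13! = 2290792932/6227020800 = 0.367879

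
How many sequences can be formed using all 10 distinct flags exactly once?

The number of ways to arrange 10 distinct objects is 10!.

Final answer: 10! = 3628800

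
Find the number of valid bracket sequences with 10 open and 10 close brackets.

This is a standard Catalan-number count: the answer is C_n. Here n = 10 (pairs).
C_n = (2n)!/(n!(n+1)!), so C_{10} = 20!/(10! x 11!) = C(20,10)/11 = 184756/11.

Final answer: C_{10} = 16796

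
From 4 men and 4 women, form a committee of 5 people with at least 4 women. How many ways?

Sum over valid woman counts:
C(4,4)C(4,1).

Final answer: 4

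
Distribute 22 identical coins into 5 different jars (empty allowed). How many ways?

Stars and bars: C(n+k-1, k-1) = C(26,4).

Final answer: C(26,4) = 14950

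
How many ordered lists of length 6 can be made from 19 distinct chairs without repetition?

P(19,6) = 19!/(19-6)! = 19!/13!.

Final answer: P(19,6) = 19535040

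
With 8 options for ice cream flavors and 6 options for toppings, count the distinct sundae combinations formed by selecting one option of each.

By the multiplication principle: 8 x 6.

Final answer: 48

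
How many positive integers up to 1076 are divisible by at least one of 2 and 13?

Multiples of 2: 538. Multiples of 13: 82. Of both (lcm=26): 41.
By inclusion-exclusion: 538 + 82 - 41.

Final answer: 579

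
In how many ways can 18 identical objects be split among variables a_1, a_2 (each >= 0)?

Stars and bars with 18 stars and 1 bars:
C(18+2-1, 2-1) = C(19,1).

Final answer: C(19,1) = 19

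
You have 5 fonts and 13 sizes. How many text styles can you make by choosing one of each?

By the multiplication principle: 5 x 13.

Final answer: 65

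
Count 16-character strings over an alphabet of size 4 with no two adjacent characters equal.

First character: 4 choices. Each subsequent: 3 choices (must differ from the previous one).
Total: 4 x 3^15.

Final answer: 4 x 3^{15} = 57395628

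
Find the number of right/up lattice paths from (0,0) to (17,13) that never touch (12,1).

Total paths to (17,13): C(30,13) = 119759850.
Paths through (12,1): C(13,1) x C(17,12) = 80444.
Avoiding (12,1): 119759850 - 80444.

Final answer: 119679406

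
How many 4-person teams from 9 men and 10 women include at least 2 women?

Sum over valid woman counts:
C(10,2)C(9,2) = 1620
C(10,3)C(9,1) = 1080
C(10,4)C(9,0) = 210
Total: 1620 + 1080 + 210.

Final answer: 2910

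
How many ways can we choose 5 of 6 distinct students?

C(6,5) = 6!/(5! x (6-5)!).

Final answer: C(6,5) = 6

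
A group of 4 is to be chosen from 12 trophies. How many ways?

C(12,4) = 12!/(4! x 8!).

Final answer: \binom{12}{4} = 495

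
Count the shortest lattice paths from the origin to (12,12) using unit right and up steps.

Each path has 12 right steps and 12 up steps in some order (24 steps total).
Choose which 12 of the 24 steps are up: C(24,12).

Final answer: C(24,12) = 2704156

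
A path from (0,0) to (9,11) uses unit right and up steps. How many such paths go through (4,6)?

Paths (0,0)->(4,6): C(10,6) = 210.
Paths (4,6)->(9,11): C(10,5) = 252.
By multiplication principle: 210 x 252.

Final answer: 52920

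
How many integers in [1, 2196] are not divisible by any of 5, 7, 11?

|div by 5|=439, |div by 7|=313, |div by 11|=199.
|div by 5&7|=62, |div by 5&11|=39, |div by 7&11|=28, |div by all|=5.
By inclusion-exclusion, divisible by at least one: 439+313+199-62-39-28+5 = 827.
Not divisible by any: 2196 - 827.

Final answer: 1369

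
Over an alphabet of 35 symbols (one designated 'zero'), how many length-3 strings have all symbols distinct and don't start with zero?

The leading digit has 34 choices (anything but zero); the next has 34 (anything but the first), then 33, and so on, one fewer each time.
Total: 34 x 34 x 33.

Final answer: 38148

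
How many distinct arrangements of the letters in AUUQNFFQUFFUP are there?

Letters (A:1, F:4, N:1, P:1, Q:2, U:4). Total letters: 13.
Permutations = 13!/(4! x 4! x 2!).

Final answer: 5405400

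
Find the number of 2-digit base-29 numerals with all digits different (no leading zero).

The leading digit has 28 choices (anything but zero); the next has 28 (anything but the first), then 27, and so on, one fewer each time.
Total: 28 x 28.

Final answer: 784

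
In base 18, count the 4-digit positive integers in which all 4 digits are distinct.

The leading digit has 17 choices (anything but zero); the next has 17 (anything but the first), then 16, and so on, one fewer each time.
Total: 17 x 17 x 16 x 15.

Final answer: 69360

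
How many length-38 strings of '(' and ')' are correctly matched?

The structures are counted by the Catalan number C_n. Here n = 19 (pairs).
C_n = C(2n,n)/(n+1), so C_{19} = C(38,19)/20 = 35345263800/20.

Final answer: C_{19} = 1767263190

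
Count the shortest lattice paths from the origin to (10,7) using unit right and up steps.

Each path has 10 right steps and 7 up steps in some order (17 steps total).
Choose which 7 of the 17 steps are up: C(17,7).

Final answer: C(17,7) = 19448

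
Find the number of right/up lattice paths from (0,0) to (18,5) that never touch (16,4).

Total paths to (18,5): C(23,5) = 33649.
Paths through (16,4): C(20,4) x C(3,1) = 14535.
Avoiding (16,4): 33649 - 14535.

Final answer: 19114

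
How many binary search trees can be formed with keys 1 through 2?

This is counted by the nth Catalan number C_n. Here n = 2.
C_n = (2n)!/(n!(n+1)!), so C_{2} = 4!/(2! x 3!) = C(4,2)/3 = 6/3.

Final answer: C_{2} = 2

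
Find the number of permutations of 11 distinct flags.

The number of ways to arrange 11 distinct objects is 11!.

Final answer: 11! = 39916800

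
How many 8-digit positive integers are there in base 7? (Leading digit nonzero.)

These are the integers in [7^7, 7^8), so the count is 7^8 - 7^7 = 6 x 7^7.

Final answer: 4941258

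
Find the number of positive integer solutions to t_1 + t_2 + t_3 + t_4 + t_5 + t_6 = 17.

Substitute t'_i = t_i - 1 (so t'_i >= 0). Then sum t'_i = 17 - 6 = 11.
Stars and bars: C(11+6-1, 6-1) = C(16,5).

Final answer: C(16,5) = 4368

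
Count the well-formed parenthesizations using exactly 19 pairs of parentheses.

This is counted by the nth Catalan number C_n. Here n = 19 (pairs).
C_n = C(2n,n)/(n+1), so C_{19} = C(38,19)/20 = 35345263800/20.

Final answer: C_{19} = 1767263190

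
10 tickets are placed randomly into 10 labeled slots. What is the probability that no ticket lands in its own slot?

Derangements satisfy D(n) = (n-1)(D(n-1) + D(n-2)), starting from D(0)=1, D(1)=0.
Building up: D(2)=1, D(3)=2, D(4)=9, D(5)=44, D(6)=265, D(7)=1854, D(8)=14833, D(9)=133496, D(10)=1334961.
Total arrangements: 10! = 3628800.
Probability = D(10)/10! = 16481/44800.

Final answer: D(10)/10! = 1334961/3628800 = 0.367879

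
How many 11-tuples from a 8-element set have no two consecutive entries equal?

Let g(n) count such strings. g(1) = 8, and each valid string of length n-1 extends in 7 ways (any symbol but the last), so g(n) = 7 g(n-1).
Total: g(11) = 8 x 7^10.

Final answer: 8 x 7^{10} = 2259801992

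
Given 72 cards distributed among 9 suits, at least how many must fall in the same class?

By pigeonhole with 72 objects and 9 categories: ceiling(72/9).

Final answer: 8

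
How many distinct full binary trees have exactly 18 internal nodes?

The structures are counted by the Catalan number C_n. Here n = 18.
C_n = C(2n,n) - C(2n,n+1), so C_{18} = C(36,18) - C(36,19) = 9075135300 - 8597496600.

Final answer: C_{18} = 477638700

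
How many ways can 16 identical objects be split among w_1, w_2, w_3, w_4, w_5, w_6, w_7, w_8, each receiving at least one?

Substitute w'_i = w_i - 1 (so w'_i >= 0). Then sum w'_i = 16 - 8 = 8.
Stars and bars: C(8+8-1, 8-1) = C(15,7).

Final answer: C(15,7) = 6435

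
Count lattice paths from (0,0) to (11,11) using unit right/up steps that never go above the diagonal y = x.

Total monotonic paths to (11,11): C(22,11) = 705432.
A path is bad iff it touches y = x + 1; reflecting its initial segment maps bad paths bijectively onto all paths to (10,12), of which there are C(22,12) = 646646.
Valid Dyck paths: 705432 - 646646.
(These counts are the Catalan numbers.)

Final answer: C_{11} = 58786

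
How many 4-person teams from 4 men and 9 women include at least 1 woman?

Sum over valid woman counts:
C(9,1)C(4,3) = 36
C(9,2)C(4,2) = 216
C(9,3)C(4,1) = 336
C(9,4)C(4,0) = 126
Total: 36 + 216 + 336 + 126.

Final answer: 714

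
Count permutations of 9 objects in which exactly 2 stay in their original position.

Choose which 2 elements are fixed: C(9,2) = 36.
Derange the remaining 7 using D(j) = (j-1)(D(j-1) + D(j-2)), D(0)=1, D(1)=0: D(2)=1, D(3)=2, D(4)=9, D(5)=44, D(6)=265, D(7)=1854.
Total: 36 x 1854.

Final answer: C(9,2) D(7) = 66744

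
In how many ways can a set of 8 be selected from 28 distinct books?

C(28,8) = 28!/(8! x 20!).

Final answer: \binom{28}{8} = 3108105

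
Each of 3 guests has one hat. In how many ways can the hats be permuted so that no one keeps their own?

Derangements satisfy D(n) = (n-1)(D(n-1) + D(n-2)), starting from D(0)=1, D(1)=0.
D(2) = 1 x (0 + 1) = 1
D(3) = 2 x (D(2) + D(1)) = 2 x (1 + 0)

Final answer: D(3) = 2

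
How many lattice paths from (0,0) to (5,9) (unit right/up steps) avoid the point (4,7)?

Total paths to (5,9): C(14,9) = 2002.
Paths through (4,7): C(11,7) x C(3,2) = 990.
Avoiding (4,7): 2002 - 990.

Final answer: 1012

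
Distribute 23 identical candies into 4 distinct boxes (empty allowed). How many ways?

Stars and bars: C(n+k-1, k-1) = C(26,3).

Final answer: C(26,3) = 2600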